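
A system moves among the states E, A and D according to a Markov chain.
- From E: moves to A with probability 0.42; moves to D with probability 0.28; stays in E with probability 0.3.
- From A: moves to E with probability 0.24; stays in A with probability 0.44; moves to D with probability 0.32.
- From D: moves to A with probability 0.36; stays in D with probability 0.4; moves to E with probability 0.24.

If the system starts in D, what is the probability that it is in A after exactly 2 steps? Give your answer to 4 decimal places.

Sum over the intermediate state after 1 step:
P = P(D→E)·P(E→A) + P(D→A)·P(A→A) + P(D→D)·P(D→A)
  = 0.24×0.42 + 0.36×0.44 + 0.4×0.36
  = 0.1008 + 0.1584 + 0.1440 = 0.4032

0.4032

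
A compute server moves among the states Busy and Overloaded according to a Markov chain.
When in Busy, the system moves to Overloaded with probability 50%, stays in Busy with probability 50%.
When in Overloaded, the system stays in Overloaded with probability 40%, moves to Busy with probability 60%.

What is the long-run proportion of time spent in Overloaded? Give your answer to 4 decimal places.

0.4545

Let the stationary distribution be π with π = πP and π_1 + π_2 = 1.
π_1 = 0.5·π_1 + 0.6·π_2
Solving with the normalization constraint gives π = (0.5455, 0.4545).
So the stationary probability of Overloaded is 0.4545.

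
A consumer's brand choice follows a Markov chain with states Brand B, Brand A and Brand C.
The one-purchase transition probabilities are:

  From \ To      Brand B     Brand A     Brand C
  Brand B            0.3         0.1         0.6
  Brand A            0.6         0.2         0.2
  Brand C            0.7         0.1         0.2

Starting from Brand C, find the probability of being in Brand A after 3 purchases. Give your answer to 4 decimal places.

0.1110

Propagate the distribution vector 3 purchases from Brand C.
After 0 purchases: (0.0000, 0.0000, 1.0000)
After 1 purchase: (0.7000, 0.1000, 0.2000)
After 2 purchases: (0.4100, 0.1100, 0.4800)
After 3 purchases: (0.5250, 0.1110, 0.3640)
P(in Brand A after 3 purchases) = 0.1110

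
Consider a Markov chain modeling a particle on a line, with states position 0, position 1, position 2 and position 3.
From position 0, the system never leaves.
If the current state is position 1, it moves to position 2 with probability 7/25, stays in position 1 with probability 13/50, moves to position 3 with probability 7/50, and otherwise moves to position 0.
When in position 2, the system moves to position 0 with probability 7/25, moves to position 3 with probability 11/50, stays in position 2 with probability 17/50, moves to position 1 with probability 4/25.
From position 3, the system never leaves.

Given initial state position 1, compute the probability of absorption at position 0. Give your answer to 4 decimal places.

0.6528

Let h(s) be the probability of absorption at position 0 starting from transient state s. Then h(position 0) = 1 and h(position 3) = 0. By first-step analysis:
h(position 1) = 0.32·1 + 0.26·h(position 1) + 0.28·h(position 2) + 0.14·0
h(position 2) = 0.28·1 + 0.16·h(position 1) + 0.34·h(position 2) + 0.22·0
Solving: h(position 1) = 0.6528, h(position 2) = 0.5825.
Starting from position 1, the probability is 0.6528.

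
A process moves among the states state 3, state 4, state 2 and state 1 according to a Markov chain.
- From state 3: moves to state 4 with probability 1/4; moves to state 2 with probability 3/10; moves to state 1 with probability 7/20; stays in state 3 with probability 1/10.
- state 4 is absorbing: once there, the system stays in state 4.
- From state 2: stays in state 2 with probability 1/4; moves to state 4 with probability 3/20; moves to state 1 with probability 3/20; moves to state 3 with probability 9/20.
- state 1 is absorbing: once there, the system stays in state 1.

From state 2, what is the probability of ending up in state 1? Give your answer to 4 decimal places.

0.5417

Let h(s) be the probability of absorption at state 1 starting from transient state s. Then h(state 1) = 1 and h(state 4) = 0. By first-step analysis:
h(state 3) = 0.1·h(state 3) + 0.25·0 + 0.3·h(state 2) + 0.35·1
h(state 2) = 0.45·h(state 3) + 0.15·0 + 0.25·h(state 2) + 0.15·1
Solving: h(state 3) = 0.5694, h(state 2) = 0.5417.
Starting from state 2, the probability is 0.5417.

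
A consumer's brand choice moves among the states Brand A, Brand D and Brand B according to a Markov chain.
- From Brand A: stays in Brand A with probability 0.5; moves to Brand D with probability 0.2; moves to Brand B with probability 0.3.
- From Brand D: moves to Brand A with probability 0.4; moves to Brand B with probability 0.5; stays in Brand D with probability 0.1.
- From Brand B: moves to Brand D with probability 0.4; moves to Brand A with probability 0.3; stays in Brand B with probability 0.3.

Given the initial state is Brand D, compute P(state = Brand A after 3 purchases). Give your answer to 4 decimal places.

0.4070

Propagate the distribution vector 3 purchases from Brand D.
After 0 purchases: (0.0000, 1.0000, 0.0000)
After 1 purchase: (0.4000, 0.1000, 0.5000)
After 2 purchases: (0.3900, 0.2900, 0.3200)
After 3 purchases: (0.4070, 0.2350, 0.3580)
P(in Brand A after 3 purchases) = 0.4070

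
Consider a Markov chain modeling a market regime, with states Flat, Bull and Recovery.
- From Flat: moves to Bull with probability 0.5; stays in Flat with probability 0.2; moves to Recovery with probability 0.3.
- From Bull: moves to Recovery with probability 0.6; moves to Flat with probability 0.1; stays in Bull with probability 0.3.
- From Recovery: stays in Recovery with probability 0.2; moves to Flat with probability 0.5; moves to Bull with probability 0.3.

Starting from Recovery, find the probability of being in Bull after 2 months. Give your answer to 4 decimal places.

0.4000

Sum over the intermediate state after 1 month:
P = P(Recovery→Flat)·P(Flat→Bull) + P(Recovery→Bull)·P(Bull→Bull) + P(Recovery→Recovery)·P(Recovery→Bull)
  = 0.5×0.5 + 0.3×0.3 + 0.2×0.3
  = 0.2500 + 0.0900 + 0.0600 = 0.4000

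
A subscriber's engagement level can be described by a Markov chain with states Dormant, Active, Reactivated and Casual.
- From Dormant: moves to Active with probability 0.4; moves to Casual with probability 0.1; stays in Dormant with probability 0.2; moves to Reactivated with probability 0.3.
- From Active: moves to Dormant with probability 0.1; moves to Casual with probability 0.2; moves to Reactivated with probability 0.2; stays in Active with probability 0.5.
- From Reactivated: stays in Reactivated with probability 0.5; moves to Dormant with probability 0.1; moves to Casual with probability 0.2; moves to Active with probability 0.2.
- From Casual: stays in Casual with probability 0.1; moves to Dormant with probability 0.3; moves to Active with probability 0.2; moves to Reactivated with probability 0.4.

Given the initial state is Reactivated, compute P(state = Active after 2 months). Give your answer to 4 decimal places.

Propagate the distribution vector 2 months from Reactivated.
After 0 months: (0.0000, 0.0000, 1.0000, 0.0000)
After 1 month: (0.1000, 0.2000, 0.5000, 0.2000)
After 2 months: (0.1500, 0.2800, 0.4000, 0.1700)
P(in Active after 2 months) = 0.2800

0.2800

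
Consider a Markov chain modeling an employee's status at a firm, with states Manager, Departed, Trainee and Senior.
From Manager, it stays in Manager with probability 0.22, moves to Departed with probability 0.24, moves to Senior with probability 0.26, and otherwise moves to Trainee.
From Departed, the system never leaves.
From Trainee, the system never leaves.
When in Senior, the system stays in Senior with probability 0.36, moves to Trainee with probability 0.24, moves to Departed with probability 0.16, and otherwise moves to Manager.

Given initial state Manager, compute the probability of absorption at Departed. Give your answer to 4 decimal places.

0.4469

Let h(s) be the probability of absorption at Departed starting from transient state s. Then h(Departed) = 1 and h(Trainee) = 0. By first-step analysis:
h(Manager) = 0.22·h(Manager) + 0.24·1 + 0.28·0 + 0.26·h(Senior)
h(Senior) = 0.24·h(Manager) + 0.16·1 + 0.24·0 + 0.36·h(Senior)
Solving: h(Manager) = 0.4469, h(Senior) = 0.4176.
Starting from Manager, the probability is 0.4469.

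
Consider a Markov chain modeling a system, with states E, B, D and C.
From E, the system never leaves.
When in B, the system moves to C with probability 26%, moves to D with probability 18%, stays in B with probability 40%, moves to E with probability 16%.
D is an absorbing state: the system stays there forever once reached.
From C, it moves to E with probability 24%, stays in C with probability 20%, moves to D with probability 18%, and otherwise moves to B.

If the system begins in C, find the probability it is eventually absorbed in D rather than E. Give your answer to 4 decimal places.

0.4627

Let h(s) be the probability of absorption at D starting from transient state s. Then h(D) = 1 and h(E) = 0. By first-step analysis:
h(B) = 0.16·0 + 0.4·h(B) + 0.18·1 + 0.26·h(C)
h(C) = 0.24·0 + 0.38·h(B) + 0.18·1 + 0.2·h(C)
Solving: h(B) = 0.5005, h(C) = 0.4627.
Starting from C, the probability is 0.4627.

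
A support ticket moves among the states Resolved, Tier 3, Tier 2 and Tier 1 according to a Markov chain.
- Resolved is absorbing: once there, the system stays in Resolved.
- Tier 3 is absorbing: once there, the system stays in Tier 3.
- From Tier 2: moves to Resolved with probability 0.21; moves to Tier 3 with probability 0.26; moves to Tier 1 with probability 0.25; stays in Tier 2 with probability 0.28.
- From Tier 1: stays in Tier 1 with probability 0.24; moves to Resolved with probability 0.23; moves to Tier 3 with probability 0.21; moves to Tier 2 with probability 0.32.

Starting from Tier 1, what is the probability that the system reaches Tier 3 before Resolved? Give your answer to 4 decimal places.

Let h(s) be the probability of absorption at Tier 3 starting from transient state s. Then h(Tier 3) = 1 and h(Resolved) = 0. By first-step analysis:
h(Tier 2) = 0.21·0 + 0.26·1 + 0.28·h(Tier 2) + 0.25·h(Tier 1)
h(Tier 1) = 0.23·0 + 0.21·1 + 0.32·h(Tier 2) + 0.24·h(Tier 1)
Solving: h(Tier 2) = 0.5353, h(Tier 1) = 0.5017.
Starting from Tier 1, the probability is 0.5017.

0.5017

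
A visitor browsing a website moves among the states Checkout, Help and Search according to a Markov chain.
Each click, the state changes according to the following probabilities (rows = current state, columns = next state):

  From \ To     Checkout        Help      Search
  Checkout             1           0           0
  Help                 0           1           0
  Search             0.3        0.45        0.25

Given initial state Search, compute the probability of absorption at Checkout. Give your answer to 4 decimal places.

Let h(s) be the probability of absorption at Checkout starting from transient state s. Then h(Checkout) = 1 and h(Help) = 0. By first-step analysis:
h(Search) = 0.3·1 + 0.45·0 + 0.25·h(Search)
Solving: h(Search) = 0.4000.
Starting from Search, the probability is 0.4000.

0.4000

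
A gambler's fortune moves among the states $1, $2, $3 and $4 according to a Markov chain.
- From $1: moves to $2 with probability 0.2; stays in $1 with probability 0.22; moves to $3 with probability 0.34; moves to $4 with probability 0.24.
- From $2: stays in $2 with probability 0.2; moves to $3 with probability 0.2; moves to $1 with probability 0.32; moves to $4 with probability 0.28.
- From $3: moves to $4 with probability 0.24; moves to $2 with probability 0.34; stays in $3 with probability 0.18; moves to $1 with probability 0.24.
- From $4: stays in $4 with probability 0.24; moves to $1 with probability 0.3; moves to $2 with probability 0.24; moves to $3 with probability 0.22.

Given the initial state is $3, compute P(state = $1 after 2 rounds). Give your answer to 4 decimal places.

0.2768

Propagate the distribution vector 2 rounds from $3.
After 0 rounds: (0.0000, 0.0000, 1.0000, 0.0000)
After 1 round: (0.2400, 0.3400, 0.1800, 0.2400)
After 2 rounds: (0.2768, 0.2348, 0.2348, 0.2536)
P(in $1 after 2 rounds) = 0.2768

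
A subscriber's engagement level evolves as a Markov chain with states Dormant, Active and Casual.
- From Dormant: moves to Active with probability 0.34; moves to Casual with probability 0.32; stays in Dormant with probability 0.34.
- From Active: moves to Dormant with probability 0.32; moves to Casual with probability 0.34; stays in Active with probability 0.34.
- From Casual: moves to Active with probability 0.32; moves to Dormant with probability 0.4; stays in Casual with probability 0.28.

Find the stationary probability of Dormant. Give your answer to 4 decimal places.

Let the stationary distribution be π with π = πP and π_1 + π_2 + π_3 = 1.
π_1 = 0.34·π_1 + 0.32·π_2 + 0.4·π_3
π_2 = 0.34·π_1 + 0.34·π_2 + 0.32·π_3
Solving with the normalization constraint gives π = (0.3522, 0.3337, 0.3141).
So the stationary probability of Dormant is 0.3522.

0.3522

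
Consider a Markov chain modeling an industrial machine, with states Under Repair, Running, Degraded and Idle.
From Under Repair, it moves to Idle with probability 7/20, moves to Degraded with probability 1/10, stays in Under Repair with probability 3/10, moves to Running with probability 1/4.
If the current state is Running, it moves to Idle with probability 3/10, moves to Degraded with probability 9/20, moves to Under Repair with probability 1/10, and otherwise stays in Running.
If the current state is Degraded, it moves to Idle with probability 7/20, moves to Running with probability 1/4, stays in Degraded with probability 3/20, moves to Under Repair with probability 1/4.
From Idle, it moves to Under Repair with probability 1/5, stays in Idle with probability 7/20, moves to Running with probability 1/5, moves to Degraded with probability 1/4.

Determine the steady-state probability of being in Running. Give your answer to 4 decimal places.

Let the stationary distribution be π with π = πP and π_1 + π_2 + π_3 + π_4 = 1.
π_1 = 0.3·π_1 + 0.1·π_2 + 0.25·π_3 + 0.2·π_4
π_2 = 0.25·π_1 + 0.15·π_2 + 0.25·π_3 + 0.2·π_4
π_3 = 0.1·π_1 + 0.45·π_2 + 0.15·π_3 + 0.25·π_4
Solving with the normalization constraint gives π = (0.2118, 0.2118, 0.2369, 0.3394).
So the stationary probability of Running is 0.2118.

0.2118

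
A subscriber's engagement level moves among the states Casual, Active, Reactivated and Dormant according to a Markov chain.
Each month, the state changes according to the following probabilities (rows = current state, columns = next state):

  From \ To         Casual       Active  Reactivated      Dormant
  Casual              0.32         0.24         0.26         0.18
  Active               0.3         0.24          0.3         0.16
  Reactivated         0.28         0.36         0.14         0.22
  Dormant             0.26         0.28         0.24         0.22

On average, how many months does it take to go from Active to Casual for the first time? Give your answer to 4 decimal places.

Let t(s) be the expected number of months to first reach Casual from state s, with t(Casual) = 0. Conditioning on the first month:
t(Active) = 1 + 0.24·t(Active) + 0.3·t(Reactivated) + 0.16·t(Dormant)
t(Reactivated) = 1 + 0.36·t(Active) + 0.14·t(Reactivated) + 0.22·t(Dormant)
t(Dormant) = 1 + 0.28·t(Active) + 0.24·t(Reactivated) + 0.22·t(Dormant)
Solving: t(Active) = 3.4773, t(Reactivated) = 3.5447, t(Dormant) = 3.6210.
Expected months from Active to Casual: 3.4773.

3.4773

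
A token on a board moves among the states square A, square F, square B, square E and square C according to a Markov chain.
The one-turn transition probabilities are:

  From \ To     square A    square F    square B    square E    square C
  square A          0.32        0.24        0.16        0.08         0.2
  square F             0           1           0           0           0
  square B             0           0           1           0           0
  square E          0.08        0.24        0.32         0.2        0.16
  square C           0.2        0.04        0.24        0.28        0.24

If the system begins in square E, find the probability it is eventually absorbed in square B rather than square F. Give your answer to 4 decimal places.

0.5821

Let h(s) be the probability of absorption at square B starting from transient state s. Then h(square B) = 1 and h(square F) = 0. By first-step analysis:
h(square A) = 0.32·h(square A) + 0.24·0 + 0.16·1 + 0.08·h(square E) + 0.2·h(square C)
h(square E) = 0.08·h(square A) + 0.24·0 + 0.32·1 + 0.2·h(square E) + 0.16·h(square C)
h(square C) = 0.2·h(square A) + 0.04·0 + 0.24·1 + 0.28·h(square E) + 0.24·h(square C)
Solving: h(square A) = 0.4983, h(square E) = 0.5821, h(square C) = 0.6614.
Starting from square E, the probability is 0.5821.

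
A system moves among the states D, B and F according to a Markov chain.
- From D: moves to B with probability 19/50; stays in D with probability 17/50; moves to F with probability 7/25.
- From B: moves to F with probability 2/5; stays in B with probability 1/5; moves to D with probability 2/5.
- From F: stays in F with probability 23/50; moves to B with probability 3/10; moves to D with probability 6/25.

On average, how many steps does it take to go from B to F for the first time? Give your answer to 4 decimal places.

2.8191

Let t(s) be the expected number of steps to first reach F from state s, with t(F) = 0. Conditioning on the first step:
t(D) = 1 + 0.34·t(D) + 0.38·t(B)
t(B) = 1 + 0.4·t(D) + 0.2·t(B)
Solving: t(D) = 3.1383, t(B) = 2.8191.
Expected steps from B to F: 2.8191.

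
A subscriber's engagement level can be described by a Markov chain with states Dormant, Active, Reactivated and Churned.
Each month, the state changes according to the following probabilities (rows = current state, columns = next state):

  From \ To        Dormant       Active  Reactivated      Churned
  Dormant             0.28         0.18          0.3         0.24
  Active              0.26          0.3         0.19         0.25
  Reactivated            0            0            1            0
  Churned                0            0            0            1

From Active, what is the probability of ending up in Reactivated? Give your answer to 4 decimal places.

Let h(s) be the probability of absorption at Reactivated starting from transient state s. Then h(Reactivated) = 1 and h(Churned) = 0. By first-step analysis:
h(Dormant) = 0.28·h(Dormant) + 0.18·h(Active) + 0.3·1 + 0.24·0
h(Active) = 0.26·h(Dormant) + 0.3·h(Active) + 0.19·1 + 0.25·0
Solving: h(Dormant) = 0.5341, h(Active) = 0.4698.
Starting from Active, the probability is 0.4698.

0.4698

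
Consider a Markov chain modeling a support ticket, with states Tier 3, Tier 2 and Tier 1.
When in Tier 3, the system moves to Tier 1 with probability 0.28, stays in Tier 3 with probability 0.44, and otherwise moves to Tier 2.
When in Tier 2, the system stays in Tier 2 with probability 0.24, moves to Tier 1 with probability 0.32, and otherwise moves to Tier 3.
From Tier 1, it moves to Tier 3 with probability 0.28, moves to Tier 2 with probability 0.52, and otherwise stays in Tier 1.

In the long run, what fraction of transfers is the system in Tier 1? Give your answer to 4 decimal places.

Let the stationary distribution be π with π = πP and π_1 + π_2 + π_3 = 1.
π_1 = 0.44·π_1 + 0.44·π_2 + 0.28·π_3
π_2 = 0.28·π_1 + 0.24·π_2 + 0.52·π_3
Solving with the normalization constraint gives π = (0.3966, 0.3319, 0.2716).
So the stationary probability of Tier 1 is 0.2716.

0.2716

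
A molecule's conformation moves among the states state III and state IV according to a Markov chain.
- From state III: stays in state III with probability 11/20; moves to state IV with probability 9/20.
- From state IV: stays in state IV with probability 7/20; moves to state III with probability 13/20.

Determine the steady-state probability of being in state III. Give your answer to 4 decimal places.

Let the stationary distribution be π with π = πP and π_1 + π_2 = 1.
π_1 = 0.55·π_1 + 0.65·π_2
Solving with the normalization constraint gives π = (0.5909, 0.4091).
So the stationary probability of state III is 0.5909.

0.5909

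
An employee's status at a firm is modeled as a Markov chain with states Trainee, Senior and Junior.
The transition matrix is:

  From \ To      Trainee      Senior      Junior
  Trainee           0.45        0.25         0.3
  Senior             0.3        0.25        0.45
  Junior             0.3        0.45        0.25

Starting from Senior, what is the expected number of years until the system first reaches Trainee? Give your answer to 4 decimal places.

3.3333

Let t(s) be the expected number of years to first reach Trainee from state s, with t(Trainee) = 0. Conditioning on the first year:
t(Senior) = 1 + 0.25·t(Senior) + 0.45·t(Junior)
t(Junior) = 1 + 0.45·t(Senior) + 0.25·t(Junior)
Solving: t(Senior) = 3.3333, t(Junior) = 3.3333.
Expected years from Senior to Trainee: 3.3333.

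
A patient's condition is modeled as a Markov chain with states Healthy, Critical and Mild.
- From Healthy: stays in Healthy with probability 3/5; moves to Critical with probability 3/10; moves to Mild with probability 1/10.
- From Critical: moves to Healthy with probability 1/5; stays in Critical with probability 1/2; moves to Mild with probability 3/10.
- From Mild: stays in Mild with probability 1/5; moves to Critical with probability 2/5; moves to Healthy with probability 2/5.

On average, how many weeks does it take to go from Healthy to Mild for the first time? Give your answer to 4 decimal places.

Let t(s) be the expected number of weeks to first reach Mild from state s, with t(Mild) = 0. Conditioning on the first week:
t(Healthy) = 1 + 0.6·t(Healthy) + 0.3·t(Critical)
t(Critical) = 1 + 0.2·t(Healthy) + 0.5·t(Critical)
Solving: t(Healthy) = 5.7143, t(Critical) = 4.2857.
Expected weeks from Healthy to Mild: 5.7143.

5.7143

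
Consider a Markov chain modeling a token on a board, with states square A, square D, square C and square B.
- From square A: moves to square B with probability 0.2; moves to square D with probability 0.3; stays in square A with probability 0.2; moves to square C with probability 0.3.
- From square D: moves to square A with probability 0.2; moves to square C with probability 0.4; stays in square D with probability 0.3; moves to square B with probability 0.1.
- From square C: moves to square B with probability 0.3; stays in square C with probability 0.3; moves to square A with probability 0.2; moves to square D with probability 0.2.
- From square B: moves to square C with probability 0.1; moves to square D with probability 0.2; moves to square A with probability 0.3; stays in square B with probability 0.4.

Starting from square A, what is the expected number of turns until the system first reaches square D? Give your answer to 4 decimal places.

Let t(s) be the expected number of turns to first reach square D from state s, with t(square D) = 0. Conditioning on the first turn:
t(square A) = 1 + 0.2·t(square A) + 0.3·t(square C) + 0.2·t(square B)
t(square C) = 1 + 0.2·t(square A) + 0.3·t(square C) + 0.3·t(square B)
t(square B) = 1 + 0.3·t(square A) + 0.1·t(square C) + 0.4·t(square B)
Solving: t(square A) = 4.0394, t(square C) = 4.4828, t(square B) = 4.4335.
Expected turns from square A to square D: 4.0394.

4.0394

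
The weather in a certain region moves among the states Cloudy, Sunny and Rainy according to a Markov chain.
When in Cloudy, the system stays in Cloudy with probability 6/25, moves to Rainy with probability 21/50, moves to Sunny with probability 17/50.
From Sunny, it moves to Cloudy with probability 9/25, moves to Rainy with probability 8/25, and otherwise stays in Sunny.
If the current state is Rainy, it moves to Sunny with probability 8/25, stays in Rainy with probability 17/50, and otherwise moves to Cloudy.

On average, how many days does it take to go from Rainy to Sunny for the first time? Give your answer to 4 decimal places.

3.0658

Let t(s) be the expected number of days to first reach Sunny from state s, with t(Sunny) = 0. Conditioning on the first day:
t(Cloudy) = 1 + 0.24·t(Cloudy) + 0.42·t(Rainy)
t(Rainy) = 1 + 0.34·t(Cloudy) + 0.34·t(Rainy)
Solving: t(Cloudy) = 3.0100, t(Rainy) = 3.0658.
Expected days from Rainy to Sunny: 3.0658.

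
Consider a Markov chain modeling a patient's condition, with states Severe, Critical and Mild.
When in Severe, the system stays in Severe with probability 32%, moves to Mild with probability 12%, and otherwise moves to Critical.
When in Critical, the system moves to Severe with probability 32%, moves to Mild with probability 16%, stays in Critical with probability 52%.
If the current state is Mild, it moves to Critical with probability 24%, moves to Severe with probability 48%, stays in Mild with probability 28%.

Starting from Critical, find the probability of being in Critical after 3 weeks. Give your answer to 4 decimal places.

Propagate the distribution vector 3 weeks from Critical.
After 0 weeks: (0.0000, 1.0000, 0.0000)
After 1 week: (0.3200, 0.5200, 0.1600)
After 2 weeks: (0.3456, 0.4880, 0.1664)
After 3 weeks: (0.3466, 0.4872, 0.1661)
P(in Critical after 3 weeks) = 0.4872

0.4872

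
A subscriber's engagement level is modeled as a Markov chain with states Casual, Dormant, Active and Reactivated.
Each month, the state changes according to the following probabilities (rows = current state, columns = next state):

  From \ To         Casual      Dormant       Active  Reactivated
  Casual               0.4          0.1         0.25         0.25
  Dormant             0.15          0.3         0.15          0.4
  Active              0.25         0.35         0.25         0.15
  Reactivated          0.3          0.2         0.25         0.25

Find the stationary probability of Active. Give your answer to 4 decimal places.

Let the stationary distribution be π with π = πP and π_1 + π_2 + π_3 + π_4 = 1.
π_1 = 0.4·π_1 + 0.15·π_2 + 0.25·π_3 + 0.3·π_4
π_2 = 0.1·π_1 + 0.3·π_2 + 0.35·π_3 + 0.2·π_4
π_3 = 0.25·π_1 + 0.15·π_2 + 0.25·π_3 + 0.25·π_4
Solving with the normalization constraint gives π = (0.2826, 0.2287, 0.2271, 0.2616).
So the stationary probability of Active is 0.2271.

0.2271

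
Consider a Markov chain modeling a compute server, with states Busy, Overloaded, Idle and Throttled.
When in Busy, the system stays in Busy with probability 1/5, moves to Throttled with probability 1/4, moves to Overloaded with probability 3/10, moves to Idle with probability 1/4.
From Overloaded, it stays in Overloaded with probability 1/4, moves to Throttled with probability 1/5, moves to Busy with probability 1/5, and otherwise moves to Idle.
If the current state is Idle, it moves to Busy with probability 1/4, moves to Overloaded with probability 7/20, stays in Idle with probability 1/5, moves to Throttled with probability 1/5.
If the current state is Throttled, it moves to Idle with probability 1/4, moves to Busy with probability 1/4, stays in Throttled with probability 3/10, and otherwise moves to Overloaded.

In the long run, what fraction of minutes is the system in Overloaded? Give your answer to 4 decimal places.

Let the stationary distribution be π with π = πP and π_1 + π_2 + π_3 + π_4 = 1.
π_1 = 0.2·π_1 + 0.2·π_2 + 0.25·π_3 + 0.25·π_4
π_2 = 0.3·π_1 + 0.25·π_2 + 0.35·π_3 + 0.2·π_4
π_3 = 0.25·π_1 + 0.35·π_2 + 0.2·π_3 + 0.25·π_4
Solving with the normalization constraint gives π = (0.2250, 0.2759, 0.2644, 0.2347).
So the stationary probability of Overloaded is 0.2759.

0.2759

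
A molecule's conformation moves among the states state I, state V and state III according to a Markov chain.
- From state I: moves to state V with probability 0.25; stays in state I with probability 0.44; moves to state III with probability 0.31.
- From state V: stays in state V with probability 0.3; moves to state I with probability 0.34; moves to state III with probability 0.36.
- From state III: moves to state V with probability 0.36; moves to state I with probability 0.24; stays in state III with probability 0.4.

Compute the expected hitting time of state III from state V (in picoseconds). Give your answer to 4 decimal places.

2.9316

Let t(s) be the expected number of picoseconds to first reach state III from state s, with t(state III) = 0. Conditioning on the first picosecond:
t(state I) = 1 + 0.44·t(state I) + 0.25·t(state V)
t(state V) = 1 + 0.34·t(state I) + 0.3·t(state V)
Solving: t(state I) = 3.0945, t(state V) = 2.9316.
Expected picoseconds from state V to state III: 2.9316.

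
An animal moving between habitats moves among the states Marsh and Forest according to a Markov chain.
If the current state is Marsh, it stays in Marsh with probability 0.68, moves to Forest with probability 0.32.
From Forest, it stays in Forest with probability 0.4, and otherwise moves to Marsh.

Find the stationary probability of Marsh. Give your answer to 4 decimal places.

0.6522

Let the stationary distribution be π with π = πP and π_1 + π_2 = 1.
π_1 = 0.68·π_1 + 0.6·π_2
Solving with the normalization constraint gives π = (0.6522, 0.3478).
So the stationary probability of Marsh is 0.6522.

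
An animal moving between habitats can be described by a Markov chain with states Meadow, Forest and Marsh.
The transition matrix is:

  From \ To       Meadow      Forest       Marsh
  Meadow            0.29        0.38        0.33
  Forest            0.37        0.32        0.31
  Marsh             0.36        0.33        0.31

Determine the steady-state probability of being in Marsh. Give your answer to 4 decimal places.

Let the stationary distribution be π with π = πP and π_1 + π_2 + π_3 = 1.
π_1 = 0.29·π_1 + 0.37·π_2 + 0.36·π_3
π_2 = 0.38·π_1 + 0.32·π_2 + 0.33·π_3
Solving with the normalization constraint gives π = (0.3397, 0.3435, 0.3168).
So the stationary probability of Marsh is 0.3168.

0.3168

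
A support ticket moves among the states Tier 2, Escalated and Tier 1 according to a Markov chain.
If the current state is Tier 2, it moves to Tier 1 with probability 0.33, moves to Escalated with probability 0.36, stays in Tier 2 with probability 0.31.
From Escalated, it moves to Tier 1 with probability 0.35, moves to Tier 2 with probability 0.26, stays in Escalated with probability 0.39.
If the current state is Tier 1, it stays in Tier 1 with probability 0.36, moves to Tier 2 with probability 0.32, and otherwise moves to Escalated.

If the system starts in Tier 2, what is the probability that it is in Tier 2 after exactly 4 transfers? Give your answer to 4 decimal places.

Propagate the distribution vector 4 transfers from Tier 2.
After 0 transfers: (1.0000, 0.0000, 0.0000)
After 1 transfer: (0.3100, 0.3600, 0.3300)
After 2 transfers: (0.2953, 0.3576, 0.3471)
After 3 transfers: (0.2956, 0.3568, 0.3476)
After 4 transfers: (0.2956, 0.3568, 0.3476)
P(in Tier 2 after 4 transfers) = 0.2956

0.2956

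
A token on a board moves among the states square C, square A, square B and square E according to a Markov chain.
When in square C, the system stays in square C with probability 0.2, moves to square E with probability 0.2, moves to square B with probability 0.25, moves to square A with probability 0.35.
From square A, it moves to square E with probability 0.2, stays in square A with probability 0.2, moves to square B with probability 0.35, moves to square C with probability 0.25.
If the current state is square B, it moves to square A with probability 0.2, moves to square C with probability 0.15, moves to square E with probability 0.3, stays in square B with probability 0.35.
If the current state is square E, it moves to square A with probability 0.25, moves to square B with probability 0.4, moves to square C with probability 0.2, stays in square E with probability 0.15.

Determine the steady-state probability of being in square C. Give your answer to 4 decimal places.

Let the stationary distribution be π with π = πP and π_1 + π_2 + π_3 + π_4 = 1.
π_1 = 0.2·π_1 + 0.25·π_2 + 0.15·π_3 + 0.2·π_4
π_2 = 0.35·π_1 + 0.2·π_2 + 0.2·π_3 + 0.25·π_4
π_3 = 0.25·π_1 + 0.35·π_2 + 0.35·π_3 + 0.4·π_4
Solving with the normalization constraint gives π = (0.1949, 0.2404, 0.3417, 0.2230).
So the stationary probability of square C is 0.1949.

0.1949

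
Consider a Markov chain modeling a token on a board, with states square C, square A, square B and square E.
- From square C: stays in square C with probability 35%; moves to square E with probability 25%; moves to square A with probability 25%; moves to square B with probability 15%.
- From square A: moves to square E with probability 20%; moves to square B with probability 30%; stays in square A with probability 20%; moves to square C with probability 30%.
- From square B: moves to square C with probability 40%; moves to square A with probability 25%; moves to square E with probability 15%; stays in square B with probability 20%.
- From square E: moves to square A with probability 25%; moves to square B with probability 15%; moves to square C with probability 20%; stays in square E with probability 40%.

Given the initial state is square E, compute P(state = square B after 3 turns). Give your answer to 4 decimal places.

0.1954

Propagate the distribution vector 3 turns from square E.
After 0 turns: (0.0000, 0.0000, 0.0000, 1.0000)
After 1 turn: (0.2000, 0.2500, 0.1500, 0.4000)
After 2 turns: (0.2850, 0.2375, 0.1950, 0.2825)
After 3 turns: (0.3055, 0.2381, 0.1954, 0.2610)
P(in square B after 3 turns) = 0.1954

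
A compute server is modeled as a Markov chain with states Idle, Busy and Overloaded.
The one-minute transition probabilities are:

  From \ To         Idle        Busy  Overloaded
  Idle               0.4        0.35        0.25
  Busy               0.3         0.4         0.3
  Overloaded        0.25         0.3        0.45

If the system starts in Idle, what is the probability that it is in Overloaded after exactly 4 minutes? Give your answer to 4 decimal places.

Propagate the distribution vector 4 minutes from Idle.
After 0 minutes: (1.0000, 0.0000, 0.0000)
After 1 minute: (0.4000, 0.3500, 0.2500)
After 2 minutes: (0.3275, 0.3550, 0.3175)
After 3 minutes: (0.3169, 0.3519, 0.3313)
After 4 minutes: (0.3151, 0.3510, 0.3338)
P(in Overloaded after 4 minutes) = 0.3338

0.3338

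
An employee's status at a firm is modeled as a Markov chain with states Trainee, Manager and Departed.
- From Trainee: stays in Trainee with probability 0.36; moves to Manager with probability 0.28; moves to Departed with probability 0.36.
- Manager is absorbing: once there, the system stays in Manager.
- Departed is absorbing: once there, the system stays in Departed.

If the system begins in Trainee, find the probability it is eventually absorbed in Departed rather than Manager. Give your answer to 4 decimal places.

0.5625

Let h(s) be the probability of absorption at Departed starting from transient state s. Then h(Departed) = 1 and h(Manager) = 0. By first-step analysis:
h(Trainee) = 0.36·h(Trainee) + 0.28·0 + 0.36·1
Solving: h(Trainee) = 0.5625.
Starting from Trainee, the probability is 0.5625.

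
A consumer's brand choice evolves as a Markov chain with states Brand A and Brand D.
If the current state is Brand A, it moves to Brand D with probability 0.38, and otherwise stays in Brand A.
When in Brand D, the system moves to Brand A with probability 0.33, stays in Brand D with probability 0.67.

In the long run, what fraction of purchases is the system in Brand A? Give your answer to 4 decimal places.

Let the stationary distribution be π with π = πP and π_1 + π_2 = 1.
π_1 = 0.62·π_1 + 0.33·π_2
Solving with the normalization constraint gives π = (0.4648, 0.5352).
So the stationary probability of Brand A is 0.4648.

0.4648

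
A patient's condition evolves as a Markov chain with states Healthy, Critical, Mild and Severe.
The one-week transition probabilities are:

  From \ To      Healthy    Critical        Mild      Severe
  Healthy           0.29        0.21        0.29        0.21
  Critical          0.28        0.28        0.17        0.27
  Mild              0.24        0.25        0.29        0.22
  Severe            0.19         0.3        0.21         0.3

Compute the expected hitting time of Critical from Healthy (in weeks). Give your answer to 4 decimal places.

4.1341

Let t(s) be the expected number of weeks to first reach Critical from state s, with t(Critical) = 0. Conditioning on the first week:
t(Healthy) = 1 + 0.29·t(Healthy) + 0.29·t(Mild) + 0.21·t(Severe)
t(Mild) = 1 + 0.24·t(Healthy) + 0.29·t(Mild) + 0.22·t(Severe)
t(Severe) = 1 + 0.19·t(Healthy) + 0.21·t(Mild) + 0.3·t(Severe)
Solving: t(Healthy) = 4.1341, t(Mild) = 3.9648, t(Severe) = 3.7401.
Expected weeks from Healthy to Critical: 4.1341.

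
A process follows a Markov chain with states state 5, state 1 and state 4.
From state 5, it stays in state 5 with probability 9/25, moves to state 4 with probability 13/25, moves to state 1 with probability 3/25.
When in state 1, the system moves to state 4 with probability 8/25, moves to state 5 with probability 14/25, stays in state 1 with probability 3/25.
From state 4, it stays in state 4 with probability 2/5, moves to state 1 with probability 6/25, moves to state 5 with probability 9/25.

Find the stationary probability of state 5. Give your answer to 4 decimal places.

0.3944

Let the stationary distribution be π with π = πP and π_1 + π_2 + π_3 = 1.
π_1 = 0.36·π_1 + 0.56·π_2 + 0.36·π_3
π_2 = 0.12·π_1 + 0.12·π_2 + 0.24·π_3
Solving with the normalization constraint gives π = (0.3944, 0.1720, 0.4336).
So the stationary probability of state 5 is 0.3944.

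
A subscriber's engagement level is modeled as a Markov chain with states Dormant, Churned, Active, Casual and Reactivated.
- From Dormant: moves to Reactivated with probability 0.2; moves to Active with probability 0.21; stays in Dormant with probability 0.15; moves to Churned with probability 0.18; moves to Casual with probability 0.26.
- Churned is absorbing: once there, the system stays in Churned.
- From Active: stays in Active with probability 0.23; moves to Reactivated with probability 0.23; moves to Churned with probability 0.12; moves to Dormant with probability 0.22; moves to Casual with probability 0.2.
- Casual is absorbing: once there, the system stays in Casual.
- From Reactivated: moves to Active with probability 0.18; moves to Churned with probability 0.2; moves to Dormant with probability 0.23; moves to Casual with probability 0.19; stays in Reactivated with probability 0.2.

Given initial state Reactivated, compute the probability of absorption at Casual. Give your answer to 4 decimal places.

0.5345

Let h(s) be the probability of absorption at Casual starting from transient state s. Then h(Casual) = 1 and h(Churned) = 0. By first-step analysis:
h(Dormant) = 0.15·h(Dormant) + 0.18·0 + 0.21·h(Active) + 0.26·1 + 0.2·h(Reactivated)
h(Active) = 0.22·h(Dormant) + 0.12·0 + 0.23·h(Active) + 0.2·1 + 0.23·h(Reactivated)
h(Reactivated) = 0.23·h(Dormant) + 0.2·0 + 0.18·h(Active) + 0.19·1 + 0.2·h(Reactivated)
Solving: h(Dormant) = 0.5759, h(Active) = 0.5839, h(Reactivated) = 0.5345.
Starting from Reactivated, the probability is 0.5345.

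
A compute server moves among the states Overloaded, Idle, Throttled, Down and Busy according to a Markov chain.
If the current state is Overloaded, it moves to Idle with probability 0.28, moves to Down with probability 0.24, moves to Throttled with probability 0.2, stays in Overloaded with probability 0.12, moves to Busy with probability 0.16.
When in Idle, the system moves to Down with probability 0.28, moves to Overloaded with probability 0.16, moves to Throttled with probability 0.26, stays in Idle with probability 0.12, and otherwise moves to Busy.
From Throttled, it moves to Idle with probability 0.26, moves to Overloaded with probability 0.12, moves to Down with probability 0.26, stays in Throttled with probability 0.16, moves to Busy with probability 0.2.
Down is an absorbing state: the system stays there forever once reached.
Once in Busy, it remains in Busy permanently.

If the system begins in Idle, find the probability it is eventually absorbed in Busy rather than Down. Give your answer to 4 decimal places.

0.4025

Let h(s) be the probability of absorption at Busy starting from transient state s. Then h(Busy) = 1 and h(Down) = 0. By first-step analysis:
h(Overloaded) = 0.12·h(Overloaded) + 0.28·h(Idle) + 0.2·h(Throttled) + 0.24·0 + 0.16·1
h(Idle) = 0.16·h(Overloaded) + 0.12·h(Idle) + 0.26·h(Throttled) + 0.28·0 + 0.18·1
h(Throttled) = 0.12·h(Overloaded) + 0.26·h(Idle) + 0.16·h(Throttled) + 0.26·0 + 0.2·1
Solving: h(Overloaded) = 0.4055, h(Idle) = 0.4025, h(Throttled) = 0.4206.
Starting from Idle, the probability is 0.4025.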